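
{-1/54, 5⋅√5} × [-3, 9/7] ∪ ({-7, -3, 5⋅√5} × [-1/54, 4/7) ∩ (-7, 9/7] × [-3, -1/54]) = ({-3} × {-1/54}) ∪ ({-1/54, 5⋅√5} × [-3, 9/7])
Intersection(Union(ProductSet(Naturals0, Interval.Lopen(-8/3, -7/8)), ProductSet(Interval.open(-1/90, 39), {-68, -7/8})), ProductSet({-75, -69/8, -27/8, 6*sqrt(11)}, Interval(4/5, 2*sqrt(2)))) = EmptySet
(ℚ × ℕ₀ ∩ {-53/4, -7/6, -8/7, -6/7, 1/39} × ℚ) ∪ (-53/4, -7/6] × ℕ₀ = ([-53/4, -7/6] ∪ {-8/7, -6/7, 1/39}) × ℕ₀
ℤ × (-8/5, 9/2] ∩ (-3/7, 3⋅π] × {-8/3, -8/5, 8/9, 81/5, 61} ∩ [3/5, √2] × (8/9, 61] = ∅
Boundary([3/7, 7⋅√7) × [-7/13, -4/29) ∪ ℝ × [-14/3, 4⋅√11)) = ℝ × {-14/3, 4⋅√11}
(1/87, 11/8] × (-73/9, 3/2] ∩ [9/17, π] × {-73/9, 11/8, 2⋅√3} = [9/17, 11/8] × {11/8}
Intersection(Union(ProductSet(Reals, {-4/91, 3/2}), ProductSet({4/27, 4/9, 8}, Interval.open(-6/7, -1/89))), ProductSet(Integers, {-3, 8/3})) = EmptySet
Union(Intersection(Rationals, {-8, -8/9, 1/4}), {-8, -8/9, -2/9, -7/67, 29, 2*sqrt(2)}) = {-8, -8/9, -2/9, -7/67, 1/4, 29, 2*sqrt(2)}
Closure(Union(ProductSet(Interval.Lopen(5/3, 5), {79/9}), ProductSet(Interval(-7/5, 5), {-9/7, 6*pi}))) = Union(ProductSet(Interval(-7/5, 5), {-9/7, 6*pi}), ProductSet(Interval(5/3, 5), {79/9}))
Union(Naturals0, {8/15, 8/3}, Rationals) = Rationals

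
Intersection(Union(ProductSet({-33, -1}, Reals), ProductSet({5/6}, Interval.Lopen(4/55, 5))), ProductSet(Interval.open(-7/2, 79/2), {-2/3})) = ProductSet({-1}, {-2/3})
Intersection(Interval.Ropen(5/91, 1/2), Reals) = Interval.Ropen(5/91, 1/2)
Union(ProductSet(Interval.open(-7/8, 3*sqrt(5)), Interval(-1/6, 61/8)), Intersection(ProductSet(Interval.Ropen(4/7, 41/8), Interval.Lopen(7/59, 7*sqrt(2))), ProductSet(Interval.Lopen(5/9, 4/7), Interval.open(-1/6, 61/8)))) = ProductSet(Interval.open(-7/8, 3*sqrt(5)), Interval(-1/6, 61/8))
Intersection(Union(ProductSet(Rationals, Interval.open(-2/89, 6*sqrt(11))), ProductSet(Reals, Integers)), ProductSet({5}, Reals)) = ProductSet({5}, Union(Integers, Interval.open(-2/89, 6*sqrt(11))))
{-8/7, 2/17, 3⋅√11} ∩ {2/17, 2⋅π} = {2/17}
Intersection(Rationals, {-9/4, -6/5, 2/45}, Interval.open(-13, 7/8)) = {-9/4, -6/5, 2/45}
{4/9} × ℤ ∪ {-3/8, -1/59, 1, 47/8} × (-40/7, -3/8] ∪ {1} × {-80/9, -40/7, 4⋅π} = ({4/9} × ℤ) ∪ ({1} × {-80/9, -40/7, 4⋅π}) ∪ ({-3/8, -1/59, 1, 47/8} × (-40/7, -3/8])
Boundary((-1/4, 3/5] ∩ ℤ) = {0}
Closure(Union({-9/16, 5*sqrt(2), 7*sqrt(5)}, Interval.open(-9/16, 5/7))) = Union({5*sqrt(2), 7*sqrt(5)}, Interval(-9/16, 5/7))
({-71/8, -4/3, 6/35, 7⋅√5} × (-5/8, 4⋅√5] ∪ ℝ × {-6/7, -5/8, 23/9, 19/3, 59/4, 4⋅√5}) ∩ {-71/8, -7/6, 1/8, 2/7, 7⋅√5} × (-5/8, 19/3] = ({-71/8, 7⋅√5} × (-5/8, 19/3]) ∪ ({-71/8, -7/6, 1/8, 2/7, 7⋅√5} × {23/9, 19/3})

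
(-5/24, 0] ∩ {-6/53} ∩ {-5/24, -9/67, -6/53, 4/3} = {-6/53}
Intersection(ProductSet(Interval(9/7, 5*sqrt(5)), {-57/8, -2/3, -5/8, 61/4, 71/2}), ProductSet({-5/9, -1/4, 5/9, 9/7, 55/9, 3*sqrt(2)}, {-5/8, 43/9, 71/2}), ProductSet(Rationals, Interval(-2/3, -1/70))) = ProductSet({9/7, 55/9}, {-5/8})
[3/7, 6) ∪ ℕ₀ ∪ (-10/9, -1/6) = (-10/9, -1/6) ∪ ℕ₀ ∪ [3/7, 6]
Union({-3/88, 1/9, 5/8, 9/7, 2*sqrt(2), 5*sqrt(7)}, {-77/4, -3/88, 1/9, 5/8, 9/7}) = {-77/4, -3/88, 1/9, 5/8, 9/7, 2*sqrt(2), 5*sqrt(7)}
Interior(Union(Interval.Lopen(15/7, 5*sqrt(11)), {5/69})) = Interval.open(15/7, 5*sqrt(11))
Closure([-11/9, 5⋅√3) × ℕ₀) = [-11/9, 5⋅√3] × ℕ₀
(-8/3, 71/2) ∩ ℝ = (-8/3, 71/2)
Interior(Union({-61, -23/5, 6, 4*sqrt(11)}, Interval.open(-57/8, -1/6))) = Interval.open(-57/8, -1/6)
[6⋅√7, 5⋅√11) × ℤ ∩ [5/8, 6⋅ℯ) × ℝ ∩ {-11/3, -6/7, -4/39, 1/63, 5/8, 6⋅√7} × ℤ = {6⋅√7} × ℤ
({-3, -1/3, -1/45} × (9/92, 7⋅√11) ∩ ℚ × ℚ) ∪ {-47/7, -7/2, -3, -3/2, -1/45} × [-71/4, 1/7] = ({-47/7, -7/2, -3, -3/2, -1/45} × [-71/4, 1/7]) ∪ ({-3, -1/3, -1/45} × (ℚ ∩ (9/92, 7⋅√11)))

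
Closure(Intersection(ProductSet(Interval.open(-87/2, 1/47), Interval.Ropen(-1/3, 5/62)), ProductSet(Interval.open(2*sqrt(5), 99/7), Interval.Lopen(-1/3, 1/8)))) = EmptySet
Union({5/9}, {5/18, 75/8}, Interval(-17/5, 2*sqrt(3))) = Union({75/8}, Interval(-17/5, 2*sqrt(3)))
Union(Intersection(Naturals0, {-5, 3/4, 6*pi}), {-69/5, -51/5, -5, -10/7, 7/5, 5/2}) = {-69/5, -51/5, -5, -10/7, 7/5, 5/2}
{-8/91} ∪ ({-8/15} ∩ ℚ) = {-8/15, -8/91}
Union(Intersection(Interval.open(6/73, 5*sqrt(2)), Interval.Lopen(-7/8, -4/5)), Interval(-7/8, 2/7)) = Interval(-7/8, 2/7)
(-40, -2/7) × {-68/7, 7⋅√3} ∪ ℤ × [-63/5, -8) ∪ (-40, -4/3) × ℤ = (ℤ × [-63/5, -8)) ∪ ((-40, -4/3) × ℤ) ∪ ((-40, -2/7) × {-68/7, 7⋅√3})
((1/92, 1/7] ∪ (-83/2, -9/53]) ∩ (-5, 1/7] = (-5, -9/53] ∪ (1/92, 1/7]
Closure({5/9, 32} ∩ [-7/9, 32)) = {5/9}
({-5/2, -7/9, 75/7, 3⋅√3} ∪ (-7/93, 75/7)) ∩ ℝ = {-5/2, -7/9} ∪ (-7/93, 75/7]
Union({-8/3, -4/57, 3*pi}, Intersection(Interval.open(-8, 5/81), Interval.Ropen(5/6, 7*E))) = {-8/3, -4/57, 3*pi}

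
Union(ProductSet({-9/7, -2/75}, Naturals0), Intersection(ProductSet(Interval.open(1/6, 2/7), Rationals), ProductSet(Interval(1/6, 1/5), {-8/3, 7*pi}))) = Union(ProductSet({-9/7, -2/75}, Naturals0), ProductSet(Interval.Lopen(1/6, 1/5), {-8/3}))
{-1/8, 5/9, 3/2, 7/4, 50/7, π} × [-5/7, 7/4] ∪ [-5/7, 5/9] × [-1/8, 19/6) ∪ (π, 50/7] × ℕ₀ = ((π, 50/7] × ℕ₀) ∪ ([-5/7, 5/9] × [-1/8, 19/6)) ∪ ({-1/8, 5/9, 3/2, 7/4, 50/7, π} × [-5/7, 7/4])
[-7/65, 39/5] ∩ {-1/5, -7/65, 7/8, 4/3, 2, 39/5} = {-7/65, 7/8, 4/3, 2, 39/5}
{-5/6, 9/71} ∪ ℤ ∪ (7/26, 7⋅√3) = ℤ ∪ {-5/6, 9/71} ∪ (7/26, 7⋅√3)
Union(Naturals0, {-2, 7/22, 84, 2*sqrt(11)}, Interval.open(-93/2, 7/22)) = Union({2*sqrt(11)}, Interval.Lopen(-93/2, 7/22), Naturals0)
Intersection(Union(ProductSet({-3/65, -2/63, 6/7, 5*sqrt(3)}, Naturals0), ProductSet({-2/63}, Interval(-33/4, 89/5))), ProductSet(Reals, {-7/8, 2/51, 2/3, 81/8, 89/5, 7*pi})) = ProductSet({-2/63}, {-7/8, 2/51, 2/3, 81/8, 89/5})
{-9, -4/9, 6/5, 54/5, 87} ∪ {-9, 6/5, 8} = {-9, -4/9, 6/5, 8, 54/5, 87}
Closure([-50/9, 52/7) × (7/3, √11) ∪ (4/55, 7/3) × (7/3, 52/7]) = ([-50/9, 52/7] × {7/3}) ∪ ([4/55, 7/3] × {7/3, 52/7}) ∪ ({-50/9, 52/7} × [7/3, √11]) ∪ ((4/55, 7/3) × (7/3, 52/7]) ∪ ([-50/9, 52/7) × (7/3, √11)) ∪ ({4/55, 7/3} × ({7/3} ∪ [√11, 52/7])) ∪ (([-50/9, 4/55] ∪ [7/3, 52/7]) × {7/3, √11})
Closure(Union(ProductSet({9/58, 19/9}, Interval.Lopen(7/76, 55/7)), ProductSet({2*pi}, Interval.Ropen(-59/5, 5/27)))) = Union(ProductSet({2*pi}, Interval(-59/5, 5/27)), ProductSet({9/58, 19/9}, Interval(7/76, 55/7)))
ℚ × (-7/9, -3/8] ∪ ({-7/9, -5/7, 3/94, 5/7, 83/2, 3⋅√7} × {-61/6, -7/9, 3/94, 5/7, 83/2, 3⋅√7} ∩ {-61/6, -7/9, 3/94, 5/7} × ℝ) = (ℚ × (-7/9, -3/8]) ∪ ({-7/9, 3/94, 5/7} × {-61/6, -7/9, 3/94, 5/7, 83/2, 3⋅√7})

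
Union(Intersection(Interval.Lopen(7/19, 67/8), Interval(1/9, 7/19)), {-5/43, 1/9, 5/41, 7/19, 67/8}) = {-5/43, 1/9, 5/41, 7/19, 67/8}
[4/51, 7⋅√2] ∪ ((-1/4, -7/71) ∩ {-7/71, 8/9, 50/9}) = [4/51, 7⋅√2]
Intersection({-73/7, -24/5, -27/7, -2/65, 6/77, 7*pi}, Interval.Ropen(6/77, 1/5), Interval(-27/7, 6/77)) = {6/77}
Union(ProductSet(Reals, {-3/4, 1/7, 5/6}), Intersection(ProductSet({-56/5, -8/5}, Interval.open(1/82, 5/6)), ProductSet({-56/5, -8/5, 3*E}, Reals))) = Union(ProductSet({-56/5, -8/5}, Interval.open(1/82, 5/6)), ProductSet(Reals, {-3/4, 1/7, 5/6}))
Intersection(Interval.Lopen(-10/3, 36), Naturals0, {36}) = {36}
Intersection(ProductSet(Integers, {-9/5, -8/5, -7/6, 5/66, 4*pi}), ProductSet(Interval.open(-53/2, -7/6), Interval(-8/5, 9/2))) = ProductSet(Range(-26, -1, 1), {-8/5, -7/6, 5/66})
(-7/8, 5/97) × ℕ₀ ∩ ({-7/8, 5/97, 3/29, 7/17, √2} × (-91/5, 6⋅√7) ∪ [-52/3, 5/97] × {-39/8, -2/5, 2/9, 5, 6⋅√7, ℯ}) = (-7/8, 5/97) × {5}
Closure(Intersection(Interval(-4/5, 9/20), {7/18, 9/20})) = {7/18, 9/20}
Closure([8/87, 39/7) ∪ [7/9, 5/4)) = [8/87, 39/7]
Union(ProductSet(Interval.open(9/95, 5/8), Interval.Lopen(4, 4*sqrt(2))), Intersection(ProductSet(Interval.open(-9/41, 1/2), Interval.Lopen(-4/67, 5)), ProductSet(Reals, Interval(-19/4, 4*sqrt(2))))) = Union(ProductSet(Interval.open(-9/41, 1/2), Interval.Lopen(-4/67, 5)), ProductSet(Interval.open(9/95, 5/8), Interval.Lopen(4, 4*sqrt(2))))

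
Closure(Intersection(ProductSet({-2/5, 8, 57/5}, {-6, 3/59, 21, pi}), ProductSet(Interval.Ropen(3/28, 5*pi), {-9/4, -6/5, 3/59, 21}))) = ProductSet({8, 57/5}, {3/59, 21})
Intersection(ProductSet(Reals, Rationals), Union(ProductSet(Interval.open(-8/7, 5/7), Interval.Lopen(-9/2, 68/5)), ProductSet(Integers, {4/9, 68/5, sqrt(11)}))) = Union(ProductSet(Integers, {4/9, 68/5}), ProductSet(Interval.open(-8/7, 5/7), Intersection(Interval.Lopen(-9/2, 68/5), Rationals)))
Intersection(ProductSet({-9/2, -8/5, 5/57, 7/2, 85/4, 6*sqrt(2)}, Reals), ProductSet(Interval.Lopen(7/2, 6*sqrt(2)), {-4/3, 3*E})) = ProductSet({6*sqrt(2)}, {-4/3, 3*E})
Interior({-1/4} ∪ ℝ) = ℝ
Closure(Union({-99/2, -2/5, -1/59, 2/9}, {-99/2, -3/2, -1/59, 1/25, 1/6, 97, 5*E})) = {-99/2, -3/2, -2/5, -1/59, 1/25, 1/6, 2/9, 97, 5*E}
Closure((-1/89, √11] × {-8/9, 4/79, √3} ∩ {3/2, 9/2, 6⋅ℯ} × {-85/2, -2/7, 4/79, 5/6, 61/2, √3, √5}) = {3/2} × {4/79, √3}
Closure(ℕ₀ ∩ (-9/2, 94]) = {0, 1, …, 94}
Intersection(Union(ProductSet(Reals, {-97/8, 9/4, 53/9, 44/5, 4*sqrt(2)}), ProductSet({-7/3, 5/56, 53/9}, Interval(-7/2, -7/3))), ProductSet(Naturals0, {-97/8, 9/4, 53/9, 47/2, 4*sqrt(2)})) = ProductSet(Naturals0, {-97/8, 9/4, 53/9, 4*sqrt(2)})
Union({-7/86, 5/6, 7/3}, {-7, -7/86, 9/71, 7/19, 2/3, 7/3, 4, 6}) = {-7, -7/86, 9/71, 7/19, 2/3, 5/6, 7/3, 4, 6}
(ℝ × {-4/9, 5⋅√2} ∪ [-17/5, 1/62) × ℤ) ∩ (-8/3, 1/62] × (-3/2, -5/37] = ((-8/3, 1/62] × {-4/9}) ∪ ((-8/3, 1/62) × {-1})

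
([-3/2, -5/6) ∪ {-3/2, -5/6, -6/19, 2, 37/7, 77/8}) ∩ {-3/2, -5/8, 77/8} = {-3/2, 77/8}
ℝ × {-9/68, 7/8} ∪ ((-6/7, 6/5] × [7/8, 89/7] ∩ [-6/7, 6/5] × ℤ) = (ℝ × {-9/68, 7/8}) ∪ ((-6/7, 6/5] × {1, 2, …, 12})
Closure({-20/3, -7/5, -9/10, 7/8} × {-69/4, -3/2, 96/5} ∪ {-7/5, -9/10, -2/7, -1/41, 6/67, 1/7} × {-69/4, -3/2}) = ({-20/3, -7/5, -9/10, 7/8} × {-69/4, -3/2, 96/5}) ∪ ({-7/5, -9/10, -2/7, -1/41, 6/67, 1/7} × {-69/4, -3/2})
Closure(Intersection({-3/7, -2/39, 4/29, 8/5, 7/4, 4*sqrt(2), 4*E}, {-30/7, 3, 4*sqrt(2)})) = {4*sqrt(2)}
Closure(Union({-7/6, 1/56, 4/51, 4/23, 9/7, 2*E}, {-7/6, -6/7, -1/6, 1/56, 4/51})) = {-7/6, -6/7, -1/6, 1/56, 4/51, 4/23, 9/7, 2*E}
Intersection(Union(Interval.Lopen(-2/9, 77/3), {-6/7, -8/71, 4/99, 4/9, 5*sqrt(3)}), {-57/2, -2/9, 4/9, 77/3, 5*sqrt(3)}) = {4/9, 77/3, 5*sqrt(3)}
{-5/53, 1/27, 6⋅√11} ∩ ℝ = {-5/53, 1/27, 6⋅√11}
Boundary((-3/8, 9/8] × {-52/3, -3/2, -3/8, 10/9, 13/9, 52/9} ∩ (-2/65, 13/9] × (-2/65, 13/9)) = [-2/65, 9/8] × {10/9}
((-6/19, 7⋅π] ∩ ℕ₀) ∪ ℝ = ℝ ∪ {0, 1, …, 21}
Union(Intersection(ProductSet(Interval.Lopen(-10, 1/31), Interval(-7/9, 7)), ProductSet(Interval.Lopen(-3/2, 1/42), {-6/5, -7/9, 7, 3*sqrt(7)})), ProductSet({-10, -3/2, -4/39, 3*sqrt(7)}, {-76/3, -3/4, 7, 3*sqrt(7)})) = Union(ProductSet({-10, -3/2, -4/39, 3*sqrt(7)}, {-76/3, -3/4, 7, 3*sqrt(7)}), ProductSet(Interval.Lopen(-3/2, 1/42), {-7/9, 7}))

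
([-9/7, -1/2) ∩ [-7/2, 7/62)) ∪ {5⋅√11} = [-9/7, -1/2) ∪ {5⋅√11}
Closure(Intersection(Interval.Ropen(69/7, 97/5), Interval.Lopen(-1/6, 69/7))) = {69/7}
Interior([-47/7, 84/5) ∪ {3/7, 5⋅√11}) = (-47/7, 84/5)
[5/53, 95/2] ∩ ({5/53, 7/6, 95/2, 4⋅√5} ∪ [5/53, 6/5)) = [5/53, 6/5) ∪ {95/2, 4⋅√5}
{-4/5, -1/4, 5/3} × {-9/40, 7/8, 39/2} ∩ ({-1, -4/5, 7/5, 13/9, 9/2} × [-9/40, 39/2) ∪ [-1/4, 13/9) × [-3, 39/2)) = {-4/5, -1/4} × {-9/40, 7/8}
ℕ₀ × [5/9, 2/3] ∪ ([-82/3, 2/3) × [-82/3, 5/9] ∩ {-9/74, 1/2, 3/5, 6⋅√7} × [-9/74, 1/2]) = (ℕ₀ × [5/9, 2/3]) ∪ ({-9/74, 1/2, 3/5} × [-9/74, 1/2])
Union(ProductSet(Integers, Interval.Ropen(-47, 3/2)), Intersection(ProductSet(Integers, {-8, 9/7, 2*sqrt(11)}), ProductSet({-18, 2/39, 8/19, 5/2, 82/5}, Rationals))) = ProductSet(Integers, Interval.Ropen(-47, 3/2))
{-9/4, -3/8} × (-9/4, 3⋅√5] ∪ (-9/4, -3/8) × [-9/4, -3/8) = ((-9/4, -3/8) × [-9/4, -3/8)) ∪ ({-9/4, -3/8} × (-9/4, 3⋅√5])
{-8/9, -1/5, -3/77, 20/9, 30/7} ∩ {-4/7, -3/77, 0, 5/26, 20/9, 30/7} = {-3/77, 20/9, 30/7}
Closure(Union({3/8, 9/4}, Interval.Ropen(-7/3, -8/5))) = Union({3/8, 9/4}, Interval(-7/3, -8/5))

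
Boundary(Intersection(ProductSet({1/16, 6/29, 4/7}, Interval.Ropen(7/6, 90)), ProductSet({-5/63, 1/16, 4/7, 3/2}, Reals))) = ProductSet({1/16, 4/7}, Interval(7/6, 90))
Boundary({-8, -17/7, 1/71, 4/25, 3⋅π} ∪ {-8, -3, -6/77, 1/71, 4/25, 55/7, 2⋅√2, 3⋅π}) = {-8, -3, -17/7, -6/77, 1/71, 4/25, 55/7, 2⋅√2, 3⋅π}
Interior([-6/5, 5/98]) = (-6/5, 5/98)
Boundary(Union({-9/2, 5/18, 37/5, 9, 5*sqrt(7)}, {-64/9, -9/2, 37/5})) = {-64/9, -9/2, 5/18, 37/5, 9, 5*sqrt(7)}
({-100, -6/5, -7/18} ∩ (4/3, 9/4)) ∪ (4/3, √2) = (4/3, √2)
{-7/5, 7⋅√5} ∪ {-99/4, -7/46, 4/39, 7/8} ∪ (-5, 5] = {-99/4, 7⋅√5} ∪ (-5, 5]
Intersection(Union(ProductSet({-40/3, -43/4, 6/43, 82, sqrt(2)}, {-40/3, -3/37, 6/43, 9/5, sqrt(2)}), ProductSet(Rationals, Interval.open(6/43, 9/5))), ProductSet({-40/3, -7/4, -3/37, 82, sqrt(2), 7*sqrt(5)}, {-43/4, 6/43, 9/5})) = ProductSet({-40/3, 82, sqrt(2)}, {6/43, 9/5})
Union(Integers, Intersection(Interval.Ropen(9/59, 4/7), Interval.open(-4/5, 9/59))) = Integers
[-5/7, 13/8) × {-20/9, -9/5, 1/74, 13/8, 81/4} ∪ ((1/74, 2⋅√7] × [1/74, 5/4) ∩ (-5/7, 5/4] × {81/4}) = [-5/7, 13/8) × {-20/9, -9/5, 1/74, 13/8, 81/4}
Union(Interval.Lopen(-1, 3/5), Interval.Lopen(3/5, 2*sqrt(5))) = Interval.Lopen(-1, 2*sqrt(5))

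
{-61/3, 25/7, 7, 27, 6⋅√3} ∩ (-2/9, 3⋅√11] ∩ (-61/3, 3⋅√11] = {25/7, 7}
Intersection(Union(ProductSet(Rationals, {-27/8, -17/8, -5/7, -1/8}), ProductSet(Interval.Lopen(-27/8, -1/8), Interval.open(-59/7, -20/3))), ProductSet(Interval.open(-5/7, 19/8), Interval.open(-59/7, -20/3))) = ProductSet(Interval.Lopen(-5/7, -1/8), Interval.open(-59/7, -20/3))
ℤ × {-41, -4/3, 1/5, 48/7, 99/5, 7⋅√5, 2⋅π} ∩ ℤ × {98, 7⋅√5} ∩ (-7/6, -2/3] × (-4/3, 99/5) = {-1} × {7⋅√5}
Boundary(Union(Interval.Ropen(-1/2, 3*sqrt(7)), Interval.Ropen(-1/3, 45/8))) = {-1/2, 3*sqrt(7)}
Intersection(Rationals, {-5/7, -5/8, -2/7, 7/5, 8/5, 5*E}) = {-5/7, -5/8, -2/7, 7/5, 8/5}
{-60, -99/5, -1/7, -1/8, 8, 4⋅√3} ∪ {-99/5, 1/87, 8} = {-60, -99/5, -1/7, -1/8, 1/87, 8, 4⋅√3}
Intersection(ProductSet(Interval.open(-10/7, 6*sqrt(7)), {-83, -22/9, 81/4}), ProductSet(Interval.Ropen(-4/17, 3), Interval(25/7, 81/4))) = ProductSet(Interval.Ropen(-4/17, 3), {81/4})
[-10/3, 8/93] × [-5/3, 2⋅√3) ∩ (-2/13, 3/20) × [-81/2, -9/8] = (-2/13, 8/93] × [-5/3, -9/8]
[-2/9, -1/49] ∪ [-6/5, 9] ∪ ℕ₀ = [-6/5, 9] ∪ ℕ₀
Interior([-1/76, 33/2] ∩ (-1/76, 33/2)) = (-1/76, 33/2)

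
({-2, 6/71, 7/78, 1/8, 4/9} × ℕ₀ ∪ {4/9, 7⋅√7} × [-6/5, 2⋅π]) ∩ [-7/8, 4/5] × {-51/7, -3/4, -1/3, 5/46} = {4/9} × {-3/4, -1/3, 5/46}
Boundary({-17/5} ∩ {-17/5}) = {-17/5}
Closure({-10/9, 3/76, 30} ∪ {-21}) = {-21, -10/9, 3/76, 30}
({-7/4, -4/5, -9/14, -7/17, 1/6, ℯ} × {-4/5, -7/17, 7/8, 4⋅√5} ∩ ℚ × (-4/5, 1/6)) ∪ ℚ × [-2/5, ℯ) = (ℚ × [-2/5, ℯ)) ∪ ({-7/4, -4/5, -9/14, -7/17, 1/6} × {-7/17})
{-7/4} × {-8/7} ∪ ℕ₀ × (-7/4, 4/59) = ({-7/4} × {-8/7}) ∪ (ℕ₀ × (-7/4, 4/59))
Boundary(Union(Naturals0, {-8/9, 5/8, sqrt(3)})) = Union({-8/9, 5/8, sqrt(3)}, Naturals0)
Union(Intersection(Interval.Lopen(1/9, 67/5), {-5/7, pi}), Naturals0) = Union({pi}, Naturals0)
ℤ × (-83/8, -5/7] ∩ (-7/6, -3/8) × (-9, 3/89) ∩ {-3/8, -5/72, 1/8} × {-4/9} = ∅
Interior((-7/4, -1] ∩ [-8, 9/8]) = (-7/4, -1)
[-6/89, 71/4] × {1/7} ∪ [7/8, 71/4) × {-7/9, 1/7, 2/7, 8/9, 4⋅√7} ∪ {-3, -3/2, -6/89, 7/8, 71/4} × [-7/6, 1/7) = ([-6/89, 71/4] × {1/7}) ∪ ({-3, -3/2, -6/89, 7/8, 71/4} × [-7/6, 1/7)) ∪ ([7/8, 71/4) × {-7/9, 1/7, 2/7, 8/9, 4⋅√7})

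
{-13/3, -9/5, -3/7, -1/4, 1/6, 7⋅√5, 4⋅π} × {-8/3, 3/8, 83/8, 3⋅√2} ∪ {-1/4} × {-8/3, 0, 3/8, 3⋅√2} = ({-1/4} × {-8/3, 0, 3/8, 3⋅√2}) ∪ ({-13/3, -9/5, -3/7, -1/4, 1/6, 7⋅√5, 4⋅π} × {-8/3, 3/8, 83/8, 3⋅√2})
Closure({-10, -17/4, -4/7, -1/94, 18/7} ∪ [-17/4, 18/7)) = {-10} ∪ [-17/4, 18/7]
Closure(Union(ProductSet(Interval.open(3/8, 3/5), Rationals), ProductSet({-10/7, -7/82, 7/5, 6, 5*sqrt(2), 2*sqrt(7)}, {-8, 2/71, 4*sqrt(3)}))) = Union(ProductSet({-10/7, -7/82, 7/5, 6, 5*sqrt(2), 2*sqrt(7)}, {-8, 2/71, 4*sqrt(3)}), ProductSet(Interval(3/8, 3/5), Reals))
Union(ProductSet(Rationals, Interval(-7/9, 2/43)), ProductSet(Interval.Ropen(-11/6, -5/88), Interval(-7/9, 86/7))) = Union(ProductSet(Interval.Ropen(-11/6, -5/88), Interval(-7/9, 86/7)), ProductSet(Rationals, Interval(-7/9, 2/43)))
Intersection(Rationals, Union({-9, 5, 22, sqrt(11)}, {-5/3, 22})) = {-9, -5/3, 5, 22}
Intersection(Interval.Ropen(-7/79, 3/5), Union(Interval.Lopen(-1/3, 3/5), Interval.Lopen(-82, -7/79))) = Interval.Ropen(-7/79, 3/5)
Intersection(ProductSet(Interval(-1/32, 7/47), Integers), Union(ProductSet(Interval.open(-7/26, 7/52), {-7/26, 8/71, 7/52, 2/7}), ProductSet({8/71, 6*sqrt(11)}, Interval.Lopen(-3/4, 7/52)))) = ProductSet({8/71}, Range(0, 1, 1))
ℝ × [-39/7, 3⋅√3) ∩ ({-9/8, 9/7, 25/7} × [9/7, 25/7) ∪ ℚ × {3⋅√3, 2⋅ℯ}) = {-9/8, 9/7, 25/7} × [9/7, 25/7)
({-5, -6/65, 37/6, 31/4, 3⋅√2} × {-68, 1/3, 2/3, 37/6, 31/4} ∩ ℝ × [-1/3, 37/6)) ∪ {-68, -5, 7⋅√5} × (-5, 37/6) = ({-68, -5, 7⋅√5} × (-5, 37/6)) ∪ ({-5, -6/65, 37/6, 31/4, 3⋅√2} × {1/3, 2/3})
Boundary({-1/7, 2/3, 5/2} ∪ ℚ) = ℝ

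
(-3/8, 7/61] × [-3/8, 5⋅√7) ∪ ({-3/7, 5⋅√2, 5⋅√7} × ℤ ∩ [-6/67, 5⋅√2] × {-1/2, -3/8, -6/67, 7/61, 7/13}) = (-3/8, 7/61] × [-3/8, 5⋅√7)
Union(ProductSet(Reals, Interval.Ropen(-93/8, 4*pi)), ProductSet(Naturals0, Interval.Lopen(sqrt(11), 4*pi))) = Union(ProductSet(Naturals0, Interval.Lopen(sqrt(11), 4*pi)), ProductSet(Reals, Interval.Ropen(-93/8, 4*pi)))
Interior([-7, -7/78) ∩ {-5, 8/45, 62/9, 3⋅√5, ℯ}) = ∅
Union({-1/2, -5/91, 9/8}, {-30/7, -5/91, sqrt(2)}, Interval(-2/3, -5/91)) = Union({-30/7, 9/8, sqrt(2)}, Interval(-2/3, -5/91))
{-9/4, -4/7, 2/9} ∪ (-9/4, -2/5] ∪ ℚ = ℚ ∪ [-9/4, -2/5]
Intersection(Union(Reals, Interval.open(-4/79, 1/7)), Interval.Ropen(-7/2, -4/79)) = Interval.Ropen(-7/2, -4/79)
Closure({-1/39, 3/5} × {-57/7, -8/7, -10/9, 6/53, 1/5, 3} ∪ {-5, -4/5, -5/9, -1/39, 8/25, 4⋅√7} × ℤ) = ({-1/39, 3/5} × {-57/7, -8/7, -10/9, 6/53, 1/5, 3}) ∪ ({-5, -4/5, -5/9, -1/39, 8/25, 4⋅√7} × ℤ)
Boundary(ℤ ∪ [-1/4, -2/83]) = {-1/4, -2/83} ∪ (ℤ \ (-1/4, -2/83))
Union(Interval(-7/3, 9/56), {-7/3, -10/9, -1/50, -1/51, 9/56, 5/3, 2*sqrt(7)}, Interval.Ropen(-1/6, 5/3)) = Union({2*sqrt(7)}, Interval(-7/3, 5/3))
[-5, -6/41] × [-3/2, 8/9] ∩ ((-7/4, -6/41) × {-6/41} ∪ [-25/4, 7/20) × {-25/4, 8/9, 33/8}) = ([-5, -6/41] × {8/9}) ∪ ((-7/4, -6/41) × {-6/41})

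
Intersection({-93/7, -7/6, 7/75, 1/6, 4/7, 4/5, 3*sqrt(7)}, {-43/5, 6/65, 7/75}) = {7/75}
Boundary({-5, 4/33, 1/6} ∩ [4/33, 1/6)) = {4/33}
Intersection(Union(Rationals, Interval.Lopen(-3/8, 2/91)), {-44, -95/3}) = {-44, -95/3}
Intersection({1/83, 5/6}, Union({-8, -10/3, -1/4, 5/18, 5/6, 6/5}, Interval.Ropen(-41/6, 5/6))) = {1/83, 5/6}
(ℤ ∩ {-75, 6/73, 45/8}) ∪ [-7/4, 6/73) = {-75} ∪ [-7/4, 6/73)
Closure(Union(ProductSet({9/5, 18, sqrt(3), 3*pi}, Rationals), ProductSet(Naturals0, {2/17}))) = Union(ProductSet({9/5, 18, sqrt(3), 3*pi}, Reals), ProductSet(Naturals0, {2/17}))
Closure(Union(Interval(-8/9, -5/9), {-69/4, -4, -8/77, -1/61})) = Union({-69/4, -4, -8/77, -1/61}, Interval(-8/9, -5/9))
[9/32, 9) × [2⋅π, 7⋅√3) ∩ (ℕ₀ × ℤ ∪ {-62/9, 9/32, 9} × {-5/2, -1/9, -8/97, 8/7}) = {1, 2, …, 8} × {7, 8, …, 12}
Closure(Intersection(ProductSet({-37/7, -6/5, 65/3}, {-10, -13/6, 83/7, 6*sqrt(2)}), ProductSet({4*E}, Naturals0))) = EmptySet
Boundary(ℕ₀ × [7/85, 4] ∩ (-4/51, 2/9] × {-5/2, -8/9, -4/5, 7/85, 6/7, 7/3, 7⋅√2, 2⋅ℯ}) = {0} × {7/85, 6/7, 7/3}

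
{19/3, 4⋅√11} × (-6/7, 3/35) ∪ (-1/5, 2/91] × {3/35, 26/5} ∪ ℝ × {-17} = (ℝ × {-17}) ∪ ((-1/5, 2/91] × {3/35, 26/5}) ∪ ({19/3, 4⋅√11} × (-6/7, 3/35))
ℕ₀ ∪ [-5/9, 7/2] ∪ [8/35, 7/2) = [-5/9, 7/2] ∪ ℕ₀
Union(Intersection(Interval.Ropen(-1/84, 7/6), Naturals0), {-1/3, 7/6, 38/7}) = Union({-1/3, 7/6, 38/7}, Range(0, 2, 1))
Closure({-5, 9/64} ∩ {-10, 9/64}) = {9/64}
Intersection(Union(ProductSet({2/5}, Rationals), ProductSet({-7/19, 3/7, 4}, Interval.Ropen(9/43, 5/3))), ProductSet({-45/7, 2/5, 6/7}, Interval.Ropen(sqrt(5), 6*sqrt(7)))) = ProductSet({2/5}, Intersection(Interval.Ropen(sqrt(5), 6*sqrt(7)), Rationals))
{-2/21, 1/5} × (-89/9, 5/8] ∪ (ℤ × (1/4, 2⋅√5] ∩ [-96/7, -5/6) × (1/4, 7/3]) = ({-2/21, 1/5} × (-89/9, 5/8]) ∪ ({-13, -12, …, -1} × (1/4, 7/3])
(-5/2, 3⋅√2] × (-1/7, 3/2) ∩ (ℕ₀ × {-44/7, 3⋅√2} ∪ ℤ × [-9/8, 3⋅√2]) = {-2, -1, …, 4} × (-1/7, 3/2)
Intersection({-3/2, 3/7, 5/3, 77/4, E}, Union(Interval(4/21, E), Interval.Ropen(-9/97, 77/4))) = {3/7, 5/3, E}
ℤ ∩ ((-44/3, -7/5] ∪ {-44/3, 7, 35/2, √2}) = {-14, -13, …, -2} ∪ {7}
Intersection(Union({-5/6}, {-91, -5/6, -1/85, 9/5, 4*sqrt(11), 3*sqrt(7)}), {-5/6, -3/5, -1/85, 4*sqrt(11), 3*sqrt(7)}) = {-5/6, -1/85, 4*sqrt(11), 3*sqrt(7)}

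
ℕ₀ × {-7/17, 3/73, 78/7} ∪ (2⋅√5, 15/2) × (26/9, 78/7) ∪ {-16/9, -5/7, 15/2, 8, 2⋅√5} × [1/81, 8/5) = (ℕ₀ × {-7/17, 3/73, 78/7}) ∪ ((2⋅√5, 15/2) × (26/9, 78/7)) ∪ ({-16/9, -5/7, 15/2, 8, 2⋅√5} × [1/81, 8/5))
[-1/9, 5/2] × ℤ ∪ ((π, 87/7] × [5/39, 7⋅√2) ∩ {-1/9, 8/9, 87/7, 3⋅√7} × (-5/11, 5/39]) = ([-1/9, 5/2] × ℤ) ∪ ({87/7, 3⋅√7} × {5/39})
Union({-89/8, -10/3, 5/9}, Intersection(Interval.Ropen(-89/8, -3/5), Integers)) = Union({-89/8, -10/3, 5/9}, Range(-11, 0, 1))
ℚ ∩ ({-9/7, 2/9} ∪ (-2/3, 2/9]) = {-9/7} ∪ (ℚ ∩ (-2/3, 2/9])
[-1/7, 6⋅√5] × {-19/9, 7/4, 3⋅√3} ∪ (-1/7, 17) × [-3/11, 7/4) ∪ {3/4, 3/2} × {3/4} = ((-1/7, 17) × [-3/11, 7/4)) ∪ ([-1/7, 6⋅√5] × {-19/9, 7/4, 3⋅√3})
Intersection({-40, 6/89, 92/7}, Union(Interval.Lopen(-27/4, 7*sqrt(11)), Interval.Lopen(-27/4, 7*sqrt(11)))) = {6/89, 92/7}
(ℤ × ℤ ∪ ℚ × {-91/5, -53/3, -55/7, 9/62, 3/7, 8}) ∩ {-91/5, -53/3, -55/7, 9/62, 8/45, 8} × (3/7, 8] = ({8} × {1, 2, …, 8}) ∪ ({-91/5, -53/3, -55/7, 9/62, 8/45, 8} × {8})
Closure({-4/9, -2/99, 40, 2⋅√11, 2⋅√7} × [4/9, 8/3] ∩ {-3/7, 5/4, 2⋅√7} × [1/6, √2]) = {2⋅√7} × [4/9, √2]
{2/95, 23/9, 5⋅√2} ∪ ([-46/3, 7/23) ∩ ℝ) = [-46/3, 7/23) ∪ {23/9, 5⋅√2}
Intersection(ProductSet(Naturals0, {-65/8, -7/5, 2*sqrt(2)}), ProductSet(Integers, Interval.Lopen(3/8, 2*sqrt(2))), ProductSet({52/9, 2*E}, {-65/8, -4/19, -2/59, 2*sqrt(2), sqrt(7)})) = EmptySet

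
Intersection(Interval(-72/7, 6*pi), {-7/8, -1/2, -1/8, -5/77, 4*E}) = {-7/8, -1/2, -1/8, -5/77, 4*E}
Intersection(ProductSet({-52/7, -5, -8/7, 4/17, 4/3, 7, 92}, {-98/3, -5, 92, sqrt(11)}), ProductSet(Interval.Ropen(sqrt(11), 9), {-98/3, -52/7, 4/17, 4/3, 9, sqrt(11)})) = ProductSet({7}, {-98/3, sqrt(11)})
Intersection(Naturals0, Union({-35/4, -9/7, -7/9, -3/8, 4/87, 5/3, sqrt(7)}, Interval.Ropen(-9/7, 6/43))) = Range(0, 1, 1)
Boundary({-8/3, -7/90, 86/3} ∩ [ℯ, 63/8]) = ∅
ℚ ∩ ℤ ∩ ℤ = ℤ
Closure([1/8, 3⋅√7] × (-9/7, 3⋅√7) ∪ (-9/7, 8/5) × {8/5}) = ([-9/7, 8/5) × {8/5}) ∪ ([1/8, 3⋅√7] × [-9/7, 3⋅√7])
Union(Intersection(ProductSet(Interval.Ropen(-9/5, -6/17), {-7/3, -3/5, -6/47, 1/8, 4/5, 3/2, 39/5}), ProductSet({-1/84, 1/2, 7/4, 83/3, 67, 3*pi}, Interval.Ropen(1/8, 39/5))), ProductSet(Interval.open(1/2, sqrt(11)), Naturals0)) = ProductSet(Interval.open(1/2, sqrt(11)), Naturals0)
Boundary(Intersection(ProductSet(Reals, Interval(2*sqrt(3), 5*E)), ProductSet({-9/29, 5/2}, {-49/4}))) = EmptySet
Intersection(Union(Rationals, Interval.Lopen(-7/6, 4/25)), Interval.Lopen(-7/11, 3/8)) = Union(Intersection(Interval.Lopen(-7/11, 3/8), Rationals), Interval.Lopen(-7/11, 4/25))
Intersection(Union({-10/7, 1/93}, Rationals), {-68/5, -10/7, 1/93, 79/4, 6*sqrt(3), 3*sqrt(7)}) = {-68/5, -10/7, 1/93, 79/4}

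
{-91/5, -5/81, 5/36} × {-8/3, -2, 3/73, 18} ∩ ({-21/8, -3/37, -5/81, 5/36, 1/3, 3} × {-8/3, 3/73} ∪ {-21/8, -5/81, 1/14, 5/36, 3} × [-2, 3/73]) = {-5/81, 5/36} × {-8/3, -2, 3/73}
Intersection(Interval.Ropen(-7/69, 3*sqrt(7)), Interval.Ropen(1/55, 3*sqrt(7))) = Interval.Ropen(1/55, 3*sqrt(7))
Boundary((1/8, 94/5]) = {1/8, 94/5}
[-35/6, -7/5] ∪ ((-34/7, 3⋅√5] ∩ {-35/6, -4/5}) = [-35/6, -7/5] ∪ {-4/5}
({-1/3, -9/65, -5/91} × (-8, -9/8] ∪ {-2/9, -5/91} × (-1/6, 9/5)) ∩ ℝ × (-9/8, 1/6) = {-2/9, -5/91} × (-1/6, 1/6)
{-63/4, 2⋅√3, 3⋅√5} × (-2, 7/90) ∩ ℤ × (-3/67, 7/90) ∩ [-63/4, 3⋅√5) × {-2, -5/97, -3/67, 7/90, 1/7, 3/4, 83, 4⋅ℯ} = ∅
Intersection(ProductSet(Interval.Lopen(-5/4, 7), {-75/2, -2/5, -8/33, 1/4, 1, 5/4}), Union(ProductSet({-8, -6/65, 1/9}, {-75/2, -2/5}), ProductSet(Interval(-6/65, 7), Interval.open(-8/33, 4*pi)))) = Union(ProductSet({-6/65, 1/9}, {-75/2, -2/5}), ProductSet(Interval(-6/65, 7), {1/4, 1, 5/4}))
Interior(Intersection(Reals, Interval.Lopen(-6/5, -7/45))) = Interval.open(-6/5, -7/45)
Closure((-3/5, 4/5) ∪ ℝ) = (-∞, ∞)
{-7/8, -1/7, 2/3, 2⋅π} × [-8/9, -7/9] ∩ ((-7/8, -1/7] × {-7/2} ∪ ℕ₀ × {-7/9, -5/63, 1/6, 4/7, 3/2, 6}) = ∅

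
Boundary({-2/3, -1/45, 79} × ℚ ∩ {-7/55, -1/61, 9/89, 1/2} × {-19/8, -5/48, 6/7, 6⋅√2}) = ∅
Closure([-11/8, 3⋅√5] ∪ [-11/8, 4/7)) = [-11/8, 3⋅√5]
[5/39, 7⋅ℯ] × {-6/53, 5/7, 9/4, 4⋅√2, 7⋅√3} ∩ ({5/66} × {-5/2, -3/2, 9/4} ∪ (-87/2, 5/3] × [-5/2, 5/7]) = [5/39, 5/3] × {-6/53, 5/7}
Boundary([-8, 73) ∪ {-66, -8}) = {-66, -8, 73}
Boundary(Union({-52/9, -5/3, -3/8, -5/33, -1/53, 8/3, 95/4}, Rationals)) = Reals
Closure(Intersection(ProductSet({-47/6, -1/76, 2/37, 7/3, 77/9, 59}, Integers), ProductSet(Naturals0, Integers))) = ProductSet({59}, Integers)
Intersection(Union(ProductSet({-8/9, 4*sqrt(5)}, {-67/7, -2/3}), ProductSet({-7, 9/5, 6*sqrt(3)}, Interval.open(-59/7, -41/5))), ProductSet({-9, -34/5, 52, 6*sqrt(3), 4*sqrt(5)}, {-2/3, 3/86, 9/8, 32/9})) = ProductSet({4*sqrt(5)}, {-2/3})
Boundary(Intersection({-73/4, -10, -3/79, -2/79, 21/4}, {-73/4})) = {-73/4}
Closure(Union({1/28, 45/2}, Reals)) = Reals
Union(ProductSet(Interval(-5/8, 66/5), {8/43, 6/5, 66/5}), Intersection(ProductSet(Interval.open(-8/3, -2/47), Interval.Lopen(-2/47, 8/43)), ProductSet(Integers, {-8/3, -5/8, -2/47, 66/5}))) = ProductSet(Interval(-5/8, 66/5), {8/43, 6/5, 66/5})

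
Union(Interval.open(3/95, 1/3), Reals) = Interval(-oo, oo)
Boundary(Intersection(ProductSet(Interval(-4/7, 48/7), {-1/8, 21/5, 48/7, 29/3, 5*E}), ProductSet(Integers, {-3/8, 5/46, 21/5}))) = ProductSet(Range(0, 7, 1), {21/5})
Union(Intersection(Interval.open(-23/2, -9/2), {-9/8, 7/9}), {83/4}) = {83/4}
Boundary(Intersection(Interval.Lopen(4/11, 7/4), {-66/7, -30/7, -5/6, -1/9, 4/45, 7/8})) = {7/8}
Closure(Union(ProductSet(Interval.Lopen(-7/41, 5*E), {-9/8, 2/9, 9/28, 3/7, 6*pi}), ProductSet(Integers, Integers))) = Union(ProductSet(Integers, Integers), ProductSet(Interval(-7/41, 5*E), {-9/8, 2/9, 9/28, 3/7, 6*pi}))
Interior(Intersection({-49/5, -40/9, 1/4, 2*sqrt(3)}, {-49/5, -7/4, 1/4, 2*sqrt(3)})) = EmptySet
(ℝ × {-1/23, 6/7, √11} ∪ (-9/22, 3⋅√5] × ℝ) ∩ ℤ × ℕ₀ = {0, 1, …, 6} × ℕ₀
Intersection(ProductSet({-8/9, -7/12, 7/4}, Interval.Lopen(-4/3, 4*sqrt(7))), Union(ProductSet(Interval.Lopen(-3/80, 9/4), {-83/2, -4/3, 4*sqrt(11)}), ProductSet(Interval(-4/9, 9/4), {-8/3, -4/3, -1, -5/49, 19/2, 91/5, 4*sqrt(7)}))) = ProductSet({7/4}, {-1, -5/49, 19/2, 4*sqrt(7)})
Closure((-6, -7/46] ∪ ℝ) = (-∞, ∞)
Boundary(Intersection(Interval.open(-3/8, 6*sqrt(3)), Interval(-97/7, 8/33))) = {-3/8, 8/33}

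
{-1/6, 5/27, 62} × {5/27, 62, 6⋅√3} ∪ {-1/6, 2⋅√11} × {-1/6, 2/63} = ({-1/6, 2⋅√11} × {-1/6, 2/63}) ∪ ({-1/6, 5/27, 62} × {5/27, 62, 6⋅√3})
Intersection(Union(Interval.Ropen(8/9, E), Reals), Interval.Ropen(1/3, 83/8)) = Interval.Ropen(1/3, 83/8)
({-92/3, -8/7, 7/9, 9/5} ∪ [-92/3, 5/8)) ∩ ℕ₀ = {0}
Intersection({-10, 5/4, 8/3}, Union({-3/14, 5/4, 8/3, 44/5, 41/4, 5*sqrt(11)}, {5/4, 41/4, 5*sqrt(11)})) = {5/4, 8/3}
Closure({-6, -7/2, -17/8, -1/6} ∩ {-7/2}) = {-7/2}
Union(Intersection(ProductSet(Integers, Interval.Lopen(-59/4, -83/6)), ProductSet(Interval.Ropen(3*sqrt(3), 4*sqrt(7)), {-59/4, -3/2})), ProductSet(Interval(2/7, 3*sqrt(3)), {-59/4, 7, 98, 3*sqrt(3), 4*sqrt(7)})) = ProductSet(Interval(2/7, 3*sqrt(3)), {-59/4, 7, 98, 3*sqrt(3), 4*sqrt(7)})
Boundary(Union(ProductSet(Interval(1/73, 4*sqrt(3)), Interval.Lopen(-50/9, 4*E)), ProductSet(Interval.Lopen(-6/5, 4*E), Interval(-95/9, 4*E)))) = Union(ProductSet({-6/5, 4*E}, Interval(-95/9, 4*E)), ProductSet(Interval(-6/5, 4*E), {-95/9, 4*E}))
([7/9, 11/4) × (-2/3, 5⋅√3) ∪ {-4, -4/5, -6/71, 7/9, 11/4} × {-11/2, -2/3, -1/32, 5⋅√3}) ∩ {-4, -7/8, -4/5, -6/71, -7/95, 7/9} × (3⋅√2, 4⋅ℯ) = ({-4, -4/5, -6/71, 7/9} × {5⋅√3}) ∪ ({7/9} × (3⋅√2, 5⋅√3))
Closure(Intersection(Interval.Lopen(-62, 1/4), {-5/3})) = {-5/3}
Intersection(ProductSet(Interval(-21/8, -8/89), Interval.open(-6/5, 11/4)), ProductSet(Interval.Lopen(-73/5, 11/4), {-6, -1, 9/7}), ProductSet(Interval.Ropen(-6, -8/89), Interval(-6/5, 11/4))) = ProductSet(Interval.Ropen(-21/8, -8/89), {-1, 9/7})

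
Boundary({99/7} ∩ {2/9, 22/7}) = ∅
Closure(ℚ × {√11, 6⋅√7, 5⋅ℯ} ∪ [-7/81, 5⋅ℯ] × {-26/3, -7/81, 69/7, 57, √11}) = (ℝ × {√11, 6⋅√7, 5⋅ℯ}) ∪ ([-7/81, 5⋅ℯ] × {-26/3, -7/81, 69/7, 57, √11})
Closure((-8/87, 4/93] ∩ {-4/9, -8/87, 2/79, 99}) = {2/79}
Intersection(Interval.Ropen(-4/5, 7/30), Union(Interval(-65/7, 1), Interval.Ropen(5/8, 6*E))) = Interval.Ropen(-4/5, 7/30)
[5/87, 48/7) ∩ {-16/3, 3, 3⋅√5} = {3, 3⋅√5}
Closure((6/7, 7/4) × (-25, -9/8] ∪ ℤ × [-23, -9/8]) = (ℤ × [-23, -9/8]) ∪ ({6/7, 7/4} × [-25, -9/8]) ∪ ([6/7, 7/4] × {-25, -9/8}) ∪ ((6/7, 7/4) × (-25, -9/8])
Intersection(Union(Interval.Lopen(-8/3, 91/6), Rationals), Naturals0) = Union(Naturals0, Range(0, 16, 1))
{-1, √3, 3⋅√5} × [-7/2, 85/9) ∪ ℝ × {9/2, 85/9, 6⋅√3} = (ℝ × {9/2, 85/9, 6⋅√3}) ∪ ({-1, √3, 3⋅√5} × [-7/2, 85/9))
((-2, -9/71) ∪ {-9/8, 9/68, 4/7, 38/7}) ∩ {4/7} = {4/7}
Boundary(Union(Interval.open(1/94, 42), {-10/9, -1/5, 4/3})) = {-10/9, -1/5, 1/94, 42}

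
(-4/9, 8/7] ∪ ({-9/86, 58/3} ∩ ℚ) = (-4/9, 8/7] ∪ {58/3}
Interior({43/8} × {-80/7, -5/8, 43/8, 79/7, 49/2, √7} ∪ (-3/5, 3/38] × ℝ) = (-3/5, 3/38) × ℝ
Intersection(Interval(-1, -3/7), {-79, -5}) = EmptySet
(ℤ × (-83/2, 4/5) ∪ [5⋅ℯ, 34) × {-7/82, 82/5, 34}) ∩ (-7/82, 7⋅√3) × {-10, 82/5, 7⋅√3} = {0, 1, …, 12} × {-10}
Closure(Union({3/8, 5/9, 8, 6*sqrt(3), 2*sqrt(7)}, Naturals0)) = Union({3/8, 5/9, 6*sqrt(3), 2*sqrt(7)}, Naturals0)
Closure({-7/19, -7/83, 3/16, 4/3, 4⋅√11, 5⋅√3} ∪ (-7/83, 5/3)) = {-7/19, 4⋅√11, 5⋅√3} ∪ [-7/83, 5/3]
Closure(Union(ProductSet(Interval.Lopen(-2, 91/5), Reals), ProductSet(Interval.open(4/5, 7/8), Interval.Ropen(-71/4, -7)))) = ProductSet(Interval(-2, 91/5), Reals)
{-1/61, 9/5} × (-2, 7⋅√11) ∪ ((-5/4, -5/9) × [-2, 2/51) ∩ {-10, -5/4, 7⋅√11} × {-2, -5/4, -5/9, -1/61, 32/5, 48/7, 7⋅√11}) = {-1/61, 9/5} × (-2, 7⋅√11)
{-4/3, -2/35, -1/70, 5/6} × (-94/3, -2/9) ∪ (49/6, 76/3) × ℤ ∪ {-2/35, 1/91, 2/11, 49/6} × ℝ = ({-2/35, 1/91, 2/11, 49/6} × ℝ) ∪ ((49/6, 76/3) × ℤ) ∪ ({-4/3, -2/35, -1/70, 5/6} × (-94/3, -2/9))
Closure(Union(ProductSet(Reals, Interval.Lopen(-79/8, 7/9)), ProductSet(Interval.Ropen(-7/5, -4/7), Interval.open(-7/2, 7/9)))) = ProductSet(Reals, Interval(-79/8, 7/9))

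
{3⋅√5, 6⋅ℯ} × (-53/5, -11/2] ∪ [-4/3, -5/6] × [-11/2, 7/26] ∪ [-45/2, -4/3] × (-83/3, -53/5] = ([-45/2, -4/3] × (-83/3, -53/5]) ∪ ([-4/3, -5/6] × [-11/2, 7/26]) ∪ ({3⋅√5, 6⋅ℯ} × (-53/5, -11/2])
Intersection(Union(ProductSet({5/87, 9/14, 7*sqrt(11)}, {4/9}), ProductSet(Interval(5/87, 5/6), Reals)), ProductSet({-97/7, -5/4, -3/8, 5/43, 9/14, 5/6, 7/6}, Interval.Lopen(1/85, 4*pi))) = ProductSet({5/43, 9/14, 5/6}, Interval.Lopen(1/85, 4*pi))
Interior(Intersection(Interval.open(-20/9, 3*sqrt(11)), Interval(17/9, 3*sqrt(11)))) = Interval.open(17/9, 3*sqrt(11))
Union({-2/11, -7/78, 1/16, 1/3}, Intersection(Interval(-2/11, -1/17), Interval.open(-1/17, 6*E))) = {-2/11, -7/78, 1/16, 1/3}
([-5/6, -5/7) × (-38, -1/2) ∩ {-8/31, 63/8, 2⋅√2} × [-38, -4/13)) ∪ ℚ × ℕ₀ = ℚ × ℕ₀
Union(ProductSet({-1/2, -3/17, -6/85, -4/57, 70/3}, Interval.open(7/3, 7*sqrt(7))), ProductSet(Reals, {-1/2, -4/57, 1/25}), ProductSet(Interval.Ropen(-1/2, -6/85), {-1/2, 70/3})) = Union(ProductSet({-1/2, -3/17, -6/85, -4/57, 70/3}, Interval.open(7/3, 7*sqrt(7))), ProductSet(Interval.Ropen(-1/2, -6/85), {-1/2, 70/3}), ProductSet(Reals, {-1/2, -4/57, 1/25}))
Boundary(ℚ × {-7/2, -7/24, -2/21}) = ℝ × {-7/2, -7/24, -2/21}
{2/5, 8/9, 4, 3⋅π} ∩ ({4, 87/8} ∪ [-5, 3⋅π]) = {2/5, 8/9, 4, 3⋅π}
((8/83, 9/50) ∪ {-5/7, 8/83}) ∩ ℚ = {-5/7} ∪ (ℚ ∩ [8/83, 9/50))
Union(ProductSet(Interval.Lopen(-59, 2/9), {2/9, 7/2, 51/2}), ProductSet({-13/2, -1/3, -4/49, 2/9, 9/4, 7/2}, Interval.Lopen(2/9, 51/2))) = Union(ProductSet({-13/2, -1/3, -4/49, 2/9, 9/4, 7/2}, Interval.Lopen(2/9, 51/2)), ProductSet(Interval.Lopen(-59, 2/9), {2/9, 7/2, 51/2}))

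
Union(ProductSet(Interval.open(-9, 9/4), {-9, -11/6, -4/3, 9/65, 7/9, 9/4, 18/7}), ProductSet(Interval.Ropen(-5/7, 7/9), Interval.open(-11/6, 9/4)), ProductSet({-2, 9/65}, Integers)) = Union(ProductSet({-2, 9/65}, Integers), ProductSet(Interval.open(-9, 9/4), {-9, -11/6, -4/3, 9/65, 7/9, 9/4, 18/7}), ProductSet(Interval.Ropen(-5/7, 7/9), Interval.open(-11/6, 9/4)))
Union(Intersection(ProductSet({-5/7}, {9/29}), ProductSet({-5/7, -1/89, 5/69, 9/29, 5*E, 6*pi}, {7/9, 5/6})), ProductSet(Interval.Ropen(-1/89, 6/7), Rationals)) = ProductSet(Interval.Ropen(-1/89, 6/7), Rationals)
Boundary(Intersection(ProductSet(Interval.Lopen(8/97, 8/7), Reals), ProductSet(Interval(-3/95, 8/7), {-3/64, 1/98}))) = ProductSet(Interval(8/97, 8/7), {-3/64, 1/98})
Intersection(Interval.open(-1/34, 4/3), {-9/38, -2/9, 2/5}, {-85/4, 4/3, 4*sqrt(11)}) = EmptySet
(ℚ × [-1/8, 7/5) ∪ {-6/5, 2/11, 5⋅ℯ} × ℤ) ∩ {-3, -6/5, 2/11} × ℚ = ({-6/5, 2/11} × ℤ) ∪ ({-3, -6/5, 2/11} × (ℚ ∩ [-1/8, 7/5)))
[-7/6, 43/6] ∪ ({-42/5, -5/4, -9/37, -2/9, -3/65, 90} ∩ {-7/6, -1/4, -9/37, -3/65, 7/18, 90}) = [-7/6, 43/6] ∪ {90}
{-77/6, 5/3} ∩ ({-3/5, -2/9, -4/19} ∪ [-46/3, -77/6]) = {-77/6}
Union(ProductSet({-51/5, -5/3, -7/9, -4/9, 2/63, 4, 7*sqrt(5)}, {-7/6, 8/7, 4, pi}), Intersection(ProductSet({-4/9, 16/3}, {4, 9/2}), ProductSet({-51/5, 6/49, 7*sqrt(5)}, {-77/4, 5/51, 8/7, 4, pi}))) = ProductSet({-51/5, -5/3, -7/9, -4/9, 2/63, 4, 7*sqrt(5)}, {-7/6, 8/7, 4, pi})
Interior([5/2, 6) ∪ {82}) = (5/2, 6)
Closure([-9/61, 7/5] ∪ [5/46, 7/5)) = [-9/61, 7/5]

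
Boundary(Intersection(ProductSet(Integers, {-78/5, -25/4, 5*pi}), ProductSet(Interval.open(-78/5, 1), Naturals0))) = EmptySet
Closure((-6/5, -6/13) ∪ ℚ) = ℚ ∪ (-∞, ∞)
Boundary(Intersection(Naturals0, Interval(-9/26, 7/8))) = Range(0, 1, 1)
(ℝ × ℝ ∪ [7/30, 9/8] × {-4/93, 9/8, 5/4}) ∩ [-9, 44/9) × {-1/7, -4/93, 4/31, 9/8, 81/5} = [-9, 44/9) × {-1/7, -4/93, 4/31, 9/8, 81/5}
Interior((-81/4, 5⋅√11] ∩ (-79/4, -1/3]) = (-79/4, -1/3)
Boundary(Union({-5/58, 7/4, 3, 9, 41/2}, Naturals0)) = Union({-5/58, 7/4, 41/2}, Naturals0)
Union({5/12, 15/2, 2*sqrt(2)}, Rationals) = Union({2*sqrt(2)}, Rationals)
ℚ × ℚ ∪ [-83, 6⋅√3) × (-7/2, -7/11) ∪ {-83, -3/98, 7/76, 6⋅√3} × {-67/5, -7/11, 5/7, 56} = (ℚ × ℚ) ∪ ({-83, -3/98, 7/76, 6⋅√3} × {-67/5, -7/11, 5/7, 56}) ∪ ([-83, 6⋅√3) × (-7/2, -7/11))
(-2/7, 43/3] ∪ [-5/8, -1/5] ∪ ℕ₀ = [-5/8, 43/3] ∪ ℕ₀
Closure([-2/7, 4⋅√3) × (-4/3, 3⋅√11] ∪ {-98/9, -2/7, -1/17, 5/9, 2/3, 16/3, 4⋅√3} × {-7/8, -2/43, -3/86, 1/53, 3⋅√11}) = ({-2/7, 4⋅√3} × [-4/3, 3⋅√11]) ∪ ([-2/7, 4⋅√3] × {-4/3, 3⋅√11}) ∪ ([-2/7, 4⋅√3) × (-4/3, 3⋅√11]) ∪ ({-98/9, -2/7, -1/17, 5/9, 2/3, 16/3, 4⋅√3} × {-7/8, -2/43, -3/86, 1/53, 3⋅√11})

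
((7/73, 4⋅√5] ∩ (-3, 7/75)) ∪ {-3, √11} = {-3, √11}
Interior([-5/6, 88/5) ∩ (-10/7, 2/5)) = (-5/6, 2/5)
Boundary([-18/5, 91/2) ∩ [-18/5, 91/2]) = {-18/5, 91/2}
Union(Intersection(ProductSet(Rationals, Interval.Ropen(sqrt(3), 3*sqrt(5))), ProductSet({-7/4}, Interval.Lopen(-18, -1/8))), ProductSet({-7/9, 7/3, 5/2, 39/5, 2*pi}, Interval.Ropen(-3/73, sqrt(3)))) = ProductSet({-7/9, 7/3, 5/2, 39/5, 2*pi}, Interval.Ropen(-3/73, sqrt(3)))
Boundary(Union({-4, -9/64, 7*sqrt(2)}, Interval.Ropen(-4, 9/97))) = {-4, 9/97, 7*sqrt(2)}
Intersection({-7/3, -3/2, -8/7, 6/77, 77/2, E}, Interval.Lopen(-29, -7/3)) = {-7/3}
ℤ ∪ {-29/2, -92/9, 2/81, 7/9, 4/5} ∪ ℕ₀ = ℤ ∪ {-29/2, -92/9, 2/81, 7/9, 4/5}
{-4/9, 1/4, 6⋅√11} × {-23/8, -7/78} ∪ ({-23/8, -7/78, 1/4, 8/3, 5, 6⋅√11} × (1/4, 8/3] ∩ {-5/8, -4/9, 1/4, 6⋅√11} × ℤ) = ({1/4, 6⋅√11} × {1, 2}) ∪ ({-4/9, 1/4, 6⋅√11} × {-23/8, -7/78})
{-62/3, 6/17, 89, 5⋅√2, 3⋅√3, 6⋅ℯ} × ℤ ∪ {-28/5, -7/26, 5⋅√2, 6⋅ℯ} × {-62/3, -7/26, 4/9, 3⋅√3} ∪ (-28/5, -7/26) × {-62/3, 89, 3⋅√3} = ((-28/5, -7/26) × {-62/3, 89, 3⋅√3}) ∪ ({-62/3, 6/17, 89, 5⋅√2, 3⋅√3, 6⋅ℯ} × ℤ) ∪ ({-28/5, -7/26, 5⋅√2, 6⋅ℯ} × {-62/3, -7/26, 4/9, 3⋅√3})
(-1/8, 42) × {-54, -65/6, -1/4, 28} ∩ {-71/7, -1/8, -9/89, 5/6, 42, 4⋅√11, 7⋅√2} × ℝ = {-9/89, 5/6, 4⋅√11, 7⋅√2} × {-54, -65/6, -1/4, 28}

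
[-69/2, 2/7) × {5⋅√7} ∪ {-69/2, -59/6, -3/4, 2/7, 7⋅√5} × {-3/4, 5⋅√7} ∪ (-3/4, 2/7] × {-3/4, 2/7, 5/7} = ((-3/4, 2/7] × {-3/4, 2/7, 5/7}) ∪ ([-69/2, 2/7) × {5⋅√7}) ∪ ({-69/2, -59/6, -3/4, 2/7, 7⋅√5} × {-3/4, 5⋅√7})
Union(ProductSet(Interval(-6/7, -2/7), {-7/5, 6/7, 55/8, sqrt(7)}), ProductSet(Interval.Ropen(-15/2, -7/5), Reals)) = Union(ProductSet(Interval.Ropen(-15/2, -7/5), Reals), ProductSet(Interval(-6/7, -2/7), {-7/5, 6/7, 55/8, sqrt(7)}))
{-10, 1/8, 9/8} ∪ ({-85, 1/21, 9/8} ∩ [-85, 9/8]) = {-85, -10, 1/21, 1/8, 9/8}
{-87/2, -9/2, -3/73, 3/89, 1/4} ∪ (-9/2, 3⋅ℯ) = {-87/2} ∪ [-9/2, 3⋅ℯ)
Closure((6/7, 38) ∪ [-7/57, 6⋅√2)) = [-7/57, 38]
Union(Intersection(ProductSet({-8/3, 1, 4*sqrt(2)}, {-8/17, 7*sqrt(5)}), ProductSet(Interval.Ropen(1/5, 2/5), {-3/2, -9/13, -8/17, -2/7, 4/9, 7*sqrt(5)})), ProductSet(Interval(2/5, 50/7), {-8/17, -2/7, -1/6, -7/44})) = ProductSet(Interval(2/5, 50/7), {-8/17, -2/7, -1/6, -7/44})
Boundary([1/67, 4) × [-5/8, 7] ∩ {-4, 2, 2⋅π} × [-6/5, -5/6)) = ∅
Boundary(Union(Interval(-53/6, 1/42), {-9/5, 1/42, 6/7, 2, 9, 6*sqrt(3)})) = {-53/6, 1/42, 6/7, 2, 9, 6*sqrt(3)}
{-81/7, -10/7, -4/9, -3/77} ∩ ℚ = {-81/7, -10/7, -4/9, -3/77}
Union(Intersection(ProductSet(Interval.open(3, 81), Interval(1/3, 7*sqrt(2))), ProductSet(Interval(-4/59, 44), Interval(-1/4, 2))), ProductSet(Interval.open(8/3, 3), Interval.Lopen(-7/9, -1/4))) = Union(ProductSet(Interval.open(8/3, 3), Interval.Lopen(-7/9, -1/4)), ProductSet(Interval.Lopen(3, 44), Interval(1/3, 2)))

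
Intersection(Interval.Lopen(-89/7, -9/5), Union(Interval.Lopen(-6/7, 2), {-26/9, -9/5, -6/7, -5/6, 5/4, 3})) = {-26/9, -9/5}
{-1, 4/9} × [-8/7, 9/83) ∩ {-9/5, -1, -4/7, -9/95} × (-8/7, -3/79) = {-1} × (-8/7, -3/79)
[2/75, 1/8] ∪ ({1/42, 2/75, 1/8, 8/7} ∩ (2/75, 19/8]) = [2/75, 1/8] ∪ {8/7}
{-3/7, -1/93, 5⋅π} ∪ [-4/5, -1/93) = [-4/5, -1/93] ∪ {5⋅π}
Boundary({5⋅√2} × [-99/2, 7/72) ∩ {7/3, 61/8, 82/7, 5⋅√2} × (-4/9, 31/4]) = {5⋅√2} × [-4/9, 7/72]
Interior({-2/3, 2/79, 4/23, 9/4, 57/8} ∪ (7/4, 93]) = (7/4, 93)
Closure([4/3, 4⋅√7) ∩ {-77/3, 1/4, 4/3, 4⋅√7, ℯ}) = {4/3, ℯ}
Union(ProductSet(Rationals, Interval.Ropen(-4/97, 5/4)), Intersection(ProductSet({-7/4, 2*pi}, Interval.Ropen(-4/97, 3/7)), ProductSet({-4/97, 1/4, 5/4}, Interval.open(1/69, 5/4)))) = ProductSet(Rationals, Interval.Ropen(-4/97, 5/4))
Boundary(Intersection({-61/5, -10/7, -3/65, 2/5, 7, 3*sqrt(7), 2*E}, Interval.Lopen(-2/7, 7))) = {-3/65, 2/5, 7, 2*E}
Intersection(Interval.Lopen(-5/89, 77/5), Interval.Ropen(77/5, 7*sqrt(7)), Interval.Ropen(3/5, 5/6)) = EmptySet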